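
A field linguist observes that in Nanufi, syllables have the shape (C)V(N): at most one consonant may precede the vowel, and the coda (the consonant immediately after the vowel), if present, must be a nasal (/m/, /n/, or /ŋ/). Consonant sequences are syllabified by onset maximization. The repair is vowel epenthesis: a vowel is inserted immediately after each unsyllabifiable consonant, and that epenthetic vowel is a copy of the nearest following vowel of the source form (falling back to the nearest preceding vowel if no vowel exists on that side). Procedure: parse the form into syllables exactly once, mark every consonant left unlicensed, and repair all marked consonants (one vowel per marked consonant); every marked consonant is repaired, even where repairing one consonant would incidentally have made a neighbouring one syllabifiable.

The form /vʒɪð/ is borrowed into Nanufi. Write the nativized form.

vɪʒɪðɪ

Syllabifying with onset maximization leaves /v/, /ð/ stranded (only a nasal (/m/, /n/, or /ŋ/) is licensed in coda position; onsets are limited to one consonant).
Epenthesis after each stranded consonant: /v/ → /vɪ/, /ð/ → /ðɪ/.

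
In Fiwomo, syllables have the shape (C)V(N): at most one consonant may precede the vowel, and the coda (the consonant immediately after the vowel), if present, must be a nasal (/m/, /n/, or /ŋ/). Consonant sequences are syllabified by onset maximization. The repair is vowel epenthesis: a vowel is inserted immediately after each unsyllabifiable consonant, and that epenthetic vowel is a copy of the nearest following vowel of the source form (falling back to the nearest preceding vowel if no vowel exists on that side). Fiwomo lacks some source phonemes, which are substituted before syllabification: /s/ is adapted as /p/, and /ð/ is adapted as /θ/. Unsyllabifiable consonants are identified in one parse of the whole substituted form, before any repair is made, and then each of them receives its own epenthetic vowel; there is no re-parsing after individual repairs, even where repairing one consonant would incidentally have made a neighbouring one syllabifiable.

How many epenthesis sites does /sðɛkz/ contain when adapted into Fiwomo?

After substitution the input is /pθɛkz/.
The unsyllabifiable consonants are /p/, /k/, /z/; each receives one epenthetic vowel.

3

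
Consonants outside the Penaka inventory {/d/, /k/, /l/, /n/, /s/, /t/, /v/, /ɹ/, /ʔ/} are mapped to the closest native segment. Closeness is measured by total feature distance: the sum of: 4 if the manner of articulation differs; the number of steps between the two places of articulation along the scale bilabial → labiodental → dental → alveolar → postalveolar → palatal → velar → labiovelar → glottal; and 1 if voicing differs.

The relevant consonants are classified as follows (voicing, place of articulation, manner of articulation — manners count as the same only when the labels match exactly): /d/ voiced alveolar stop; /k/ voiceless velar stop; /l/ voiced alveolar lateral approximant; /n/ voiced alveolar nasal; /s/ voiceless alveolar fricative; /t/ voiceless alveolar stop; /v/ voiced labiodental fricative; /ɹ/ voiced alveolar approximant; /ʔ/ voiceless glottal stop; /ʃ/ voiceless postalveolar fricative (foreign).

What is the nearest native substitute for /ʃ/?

/s/ is closest: same manner (fricative), place distance 1 (postalveolar→alveolar), same voicing; total 1. Next closest is /v/ at distance 4.

s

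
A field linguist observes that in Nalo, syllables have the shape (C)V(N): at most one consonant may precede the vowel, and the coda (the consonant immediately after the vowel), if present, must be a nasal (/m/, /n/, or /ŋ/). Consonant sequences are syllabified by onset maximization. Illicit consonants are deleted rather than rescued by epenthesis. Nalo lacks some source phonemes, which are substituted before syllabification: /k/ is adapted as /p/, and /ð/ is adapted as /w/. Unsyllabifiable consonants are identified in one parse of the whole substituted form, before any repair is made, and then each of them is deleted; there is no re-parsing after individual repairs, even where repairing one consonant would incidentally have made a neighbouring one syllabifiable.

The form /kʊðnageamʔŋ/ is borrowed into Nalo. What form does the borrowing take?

pʊnageam

Substitution: /k/ → /p/, /ð/ → /w/, giving /pʊwnageamʔŋ/.
Under (C)V(N), the unsyllabifiable consonants are /w/, /ʔ/, /ŋ/ (only a nasal (/m/, /n/, or /ŋ/) is licensed in coda position; onsets are limited to one consonant).
Each unlicensed consonant is deleted: /w/, /ʔ/, /ŋ/.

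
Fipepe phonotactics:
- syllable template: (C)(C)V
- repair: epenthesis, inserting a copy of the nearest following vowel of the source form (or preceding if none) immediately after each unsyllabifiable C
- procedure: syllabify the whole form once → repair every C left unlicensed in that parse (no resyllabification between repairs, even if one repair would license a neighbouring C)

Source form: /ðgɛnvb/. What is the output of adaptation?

The consonants /n/, /v/, /b/ cannot be parsed into a legal (C)(C)V syllable (no codas are permitted; onsets may contain at most 2 consonants).
Epenthesis after each stranded consonant: /n/ → /nɛ/, /v/ → /vɛ/, /b/ → /bɛ/.

ðgɛnɛvɛbɛ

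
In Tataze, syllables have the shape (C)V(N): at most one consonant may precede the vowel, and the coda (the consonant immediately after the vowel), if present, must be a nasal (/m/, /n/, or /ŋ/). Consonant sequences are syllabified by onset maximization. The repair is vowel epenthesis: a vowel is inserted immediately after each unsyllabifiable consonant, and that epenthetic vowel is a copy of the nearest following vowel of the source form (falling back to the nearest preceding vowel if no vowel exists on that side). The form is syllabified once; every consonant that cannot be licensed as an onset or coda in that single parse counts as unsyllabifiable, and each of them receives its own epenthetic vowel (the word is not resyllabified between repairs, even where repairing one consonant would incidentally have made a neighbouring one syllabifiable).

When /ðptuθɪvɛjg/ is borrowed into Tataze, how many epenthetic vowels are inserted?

4

The unsyllabifiable consonants are /ð/, /p/, /j/, /g/; each receives one epenthetic vowel.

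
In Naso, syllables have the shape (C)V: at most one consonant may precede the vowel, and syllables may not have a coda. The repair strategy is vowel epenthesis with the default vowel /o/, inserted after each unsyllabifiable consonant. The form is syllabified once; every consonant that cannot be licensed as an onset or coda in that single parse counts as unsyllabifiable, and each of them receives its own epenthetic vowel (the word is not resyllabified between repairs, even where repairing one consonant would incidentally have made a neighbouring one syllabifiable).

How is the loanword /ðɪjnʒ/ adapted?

ðɪjonoʒo

The consonants /j/, /n/, /ʒ/ cannot be parsed into a legal (C)V syllable (no codas are permitted; onsets are limited to one consonant).
Inserting the epenthetic vowel yields /j/ → /jo/, /n/ → /no/, /ʒ/ → /ʒo/.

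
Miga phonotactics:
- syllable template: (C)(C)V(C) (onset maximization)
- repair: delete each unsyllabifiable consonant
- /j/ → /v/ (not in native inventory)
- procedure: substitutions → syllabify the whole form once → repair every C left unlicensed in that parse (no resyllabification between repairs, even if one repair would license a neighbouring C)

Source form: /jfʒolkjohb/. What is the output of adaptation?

Substitution: /j/ → /v/, giving /vfʒolkvohb/.
The consonants /v/, /b/ cannot be parsed into a legal (C)(C)V(C) syllable (at most one coda consonant is licensed; onsets may contain at most 2 consonants).
Deletion applies to /v/, /b/.

fʒolkvoh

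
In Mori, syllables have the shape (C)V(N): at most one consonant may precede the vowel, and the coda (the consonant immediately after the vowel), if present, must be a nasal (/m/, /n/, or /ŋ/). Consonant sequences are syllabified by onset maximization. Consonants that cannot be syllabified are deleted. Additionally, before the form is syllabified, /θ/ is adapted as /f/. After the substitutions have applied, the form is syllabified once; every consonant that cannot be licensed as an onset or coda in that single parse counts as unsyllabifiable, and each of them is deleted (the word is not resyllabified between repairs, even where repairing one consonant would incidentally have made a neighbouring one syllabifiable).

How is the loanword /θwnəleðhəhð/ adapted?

nəlehə

Substitution: /θ/ → /f/, giving /fwnəleðhəhð/.
Under (C)V(N), the unsyllabifiable consonants are /f/, /w/, /ð/, /h/, /ð/ (only a nasal (/m/, /n/, or /ŋ/) is licensed in coda position; onsets are limited to one consonant).
Each unlicensed consonant is deleted: /f/, /w/, /ð/, /h/, /ð/.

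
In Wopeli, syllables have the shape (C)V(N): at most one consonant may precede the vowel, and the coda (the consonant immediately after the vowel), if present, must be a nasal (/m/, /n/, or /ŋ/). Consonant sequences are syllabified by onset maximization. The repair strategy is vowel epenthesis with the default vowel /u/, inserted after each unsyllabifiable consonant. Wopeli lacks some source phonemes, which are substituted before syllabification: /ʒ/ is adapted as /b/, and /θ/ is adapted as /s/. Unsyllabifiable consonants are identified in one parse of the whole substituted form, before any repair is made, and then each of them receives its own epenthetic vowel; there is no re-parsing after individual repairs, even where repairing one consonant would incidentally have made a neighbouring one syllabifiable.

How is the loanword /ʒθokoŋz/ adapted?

Substitution: /ʒ/ → /b/, /θ/ → /s/, giving /bsokoŋz/.
Under (C)V(N), the unsyllabifiable consonants are /b/, /z/ (only a nasal (/m/, /n/, or /ŋ/) is licensed in coda position; onsets are limited to one consonant).
Epenthesis after each stranded consonant: /b/ → /bu/, /z/ → /zu/.

busokoŋzu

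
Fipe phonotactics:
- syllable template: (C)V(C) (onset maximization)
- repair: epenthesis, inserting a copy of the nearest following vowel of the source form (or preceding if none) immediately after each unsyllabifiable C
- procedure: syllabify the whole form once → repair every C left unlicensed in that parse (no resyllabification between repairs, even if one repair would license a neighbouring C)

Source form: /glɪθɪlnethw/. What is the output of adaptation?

Syllabifying with onset maximization leaves /g/, /h/, /w/ stranded (at most one coda consonant is licensed; onsets are limited to one consonant).
Epenthesis after each stranded consonant: /g/ → /gɪ/, /h/ → /he/, /w/ → /we/.

gɪlɪθɪlnethewe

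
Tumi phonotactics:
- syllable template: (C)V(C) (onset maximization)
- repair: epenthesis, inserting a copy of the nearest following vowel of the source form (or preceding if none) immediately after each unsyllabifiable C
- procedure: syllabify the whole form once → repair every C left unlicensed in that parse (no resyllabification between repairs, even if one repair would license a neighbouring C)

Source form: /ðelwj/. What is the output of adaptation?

The consonants /w/, /j/ cannot be parsed into a legal (C)V(C) syllable (at most one coda consonant is licensed; onsets are limited to one consonant).
Epenthesis after each stranded consonant: /w/ → /we/, /j/ → /je/.

ðelweje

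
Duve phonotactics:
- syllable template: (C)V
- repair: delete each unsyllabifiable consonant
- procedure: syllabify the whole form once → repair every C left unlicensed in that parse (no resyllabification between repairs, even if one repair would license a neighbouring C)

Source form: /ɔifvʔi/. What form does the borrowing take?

Under (C)V, the unsyllabifiable consonants are /f/, /v/ (no codas are permitted; onsets are limited to one consonant).
Deleting the stranded consonants removes /f/, /v/.

ɔiʔi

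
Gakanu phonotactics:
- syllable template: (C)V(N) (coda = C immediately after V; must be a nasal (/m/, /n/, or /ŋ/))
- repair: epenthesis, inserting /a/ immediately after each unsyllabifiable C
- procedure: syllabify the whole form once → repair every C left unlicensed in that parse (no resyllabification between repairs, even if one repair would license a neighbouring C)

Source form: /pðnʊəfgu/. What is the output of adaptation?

paðanʊəfagu

The consonants /p/, /ð/, /f/ cannot be parsed into a legal (C)V(N) syllable (only a nasal (/m/, /n/, or /ŋ/) is licensed in coda position; onsets are limited to one consonant).
Inserting the epenthetic vowel yields /p/ → /pa/, /ð/ → /ða/, /f/ → /fa/.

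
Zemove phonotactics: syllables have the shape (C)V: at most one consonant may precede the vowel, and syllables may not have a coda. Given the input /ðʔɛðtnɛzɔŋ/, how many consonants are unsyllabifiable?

4

Syllabifying with onset maximization leaves /ð/, /ð/, /t/, /ŋ/ stranded (no codas are permitted; onsets are limited to one consonant).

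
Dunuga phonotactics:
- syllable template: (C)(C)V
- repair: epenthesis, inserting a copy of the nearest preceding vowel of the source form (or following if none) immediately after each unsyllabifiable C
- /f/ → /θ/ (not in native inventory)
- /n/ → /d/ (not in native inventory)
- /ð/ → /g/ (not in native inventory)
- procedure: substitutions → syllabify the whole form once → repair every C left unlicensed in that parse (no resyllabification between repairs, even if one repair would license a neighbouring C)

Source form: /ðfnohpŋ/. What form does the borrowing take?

Substitution: /ð/ → /g/, /f/ → /θ/, /n/ → /d/, giving /gθdohpŋ/.
Syllabifying with onset maximization leaves /g/, /h/, /p/, /ŋ/ stranded (no codas are permitted; onsets may contain at most 2 consonants).
Each unlicensed consonant becomes the onset of a new syllable: /g/ → /go/, /h/ → /ho/, /p/ → /po/, /ŋ/ → /ŋo/.

goθdohopoŋo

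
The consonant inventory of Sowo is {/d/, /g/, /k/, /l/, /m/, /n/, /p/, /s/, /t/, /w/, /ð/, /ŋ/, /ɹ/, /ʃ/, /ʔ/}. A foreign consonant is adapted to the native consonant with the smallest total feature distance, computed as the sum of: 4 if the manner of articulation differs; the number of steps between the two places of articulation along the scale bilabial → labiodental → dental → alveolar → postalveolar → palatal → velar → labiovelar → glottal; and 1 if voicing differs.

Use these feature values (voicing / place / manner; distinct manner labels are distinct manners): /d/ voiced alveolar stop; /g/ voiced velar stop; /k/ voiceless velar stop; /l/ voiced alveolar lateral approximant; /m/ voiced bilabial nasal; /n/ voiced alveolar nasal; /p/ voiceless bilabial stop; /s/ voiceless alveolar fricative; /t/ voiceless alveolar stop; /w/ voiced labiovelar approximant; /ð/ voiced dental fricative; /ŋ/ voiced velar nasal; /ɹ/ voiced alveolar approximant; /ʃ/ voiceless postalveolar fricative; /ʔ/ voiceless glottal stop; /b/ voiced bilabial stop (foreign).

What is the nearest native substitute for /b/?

p

/p/ is closest: same manner (stop), place distance 0 (bilabial→bilabial), voicing differs (+1); total 1. Next closest is /d/ at distance 3.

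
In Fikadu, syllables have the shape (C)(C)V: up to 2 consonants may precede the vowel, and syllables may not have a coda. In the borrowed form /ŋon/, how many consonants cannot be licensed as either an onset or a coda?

1

The consonants /n/ cannot be parsed into a legal (C)(C)V syllable (no codas are permitted; onsets may contain at most 2 consonants).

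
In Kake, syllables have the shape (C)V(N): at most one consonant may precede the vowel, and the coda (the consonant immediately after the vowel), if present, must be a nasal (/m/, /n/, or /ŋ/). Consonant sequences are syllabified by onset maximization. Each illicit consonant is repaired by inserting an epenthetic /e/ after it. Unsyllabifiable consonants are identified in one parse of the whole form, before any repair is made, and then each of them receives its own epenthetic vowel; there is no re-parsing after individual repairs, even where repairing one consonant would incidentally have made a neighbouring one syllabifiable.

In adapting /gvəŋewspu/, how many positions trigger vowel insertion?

The unsyllabifiable consonants are /g/, /w/, /s/; each receives one epenthetic vowel.

3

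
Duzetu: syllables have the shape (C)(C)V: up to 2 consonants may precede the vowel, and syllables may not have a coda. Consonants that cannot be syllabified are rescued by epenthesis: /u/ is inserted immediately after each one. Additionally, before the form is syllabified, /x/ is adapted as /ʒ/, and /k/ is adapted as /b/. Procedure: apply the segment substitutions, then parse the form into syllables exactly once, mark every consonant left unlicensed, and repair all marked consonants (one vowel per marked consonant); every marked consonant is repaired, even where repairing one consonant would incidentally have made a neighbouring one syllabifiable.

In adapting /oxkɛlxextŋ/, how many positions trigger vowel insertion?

After substitution the input is /oʒbɛlʒeʒtŋ/.
The unsyllabifiable consonants are /ʒ/, /t/, /ŋ/; each receives one epenthetic vowel.

3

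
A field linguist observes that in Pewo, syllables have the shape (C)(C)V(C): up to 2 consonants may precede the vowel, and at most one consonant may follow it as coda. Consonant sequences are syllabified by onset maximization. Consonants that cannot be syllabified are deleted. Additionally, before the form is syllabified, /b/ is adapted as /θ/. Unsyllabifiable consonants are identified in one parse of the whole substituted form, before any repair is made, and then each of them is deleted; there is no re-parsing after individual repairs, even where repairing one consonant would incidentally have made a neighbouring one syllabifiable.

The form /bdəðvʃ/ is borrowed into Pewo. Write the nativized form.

θdəð

Substitution: /b/ → /θ/, giving /θdəðvʃ/.
Under (C)(C)V(C), the unsyllabifiable consonants are /v/, /ʃ/ (at most one coda consonant is licensed; onsets may contain at most 2 consonants).
Deletion applies to /v/, /ʃ/.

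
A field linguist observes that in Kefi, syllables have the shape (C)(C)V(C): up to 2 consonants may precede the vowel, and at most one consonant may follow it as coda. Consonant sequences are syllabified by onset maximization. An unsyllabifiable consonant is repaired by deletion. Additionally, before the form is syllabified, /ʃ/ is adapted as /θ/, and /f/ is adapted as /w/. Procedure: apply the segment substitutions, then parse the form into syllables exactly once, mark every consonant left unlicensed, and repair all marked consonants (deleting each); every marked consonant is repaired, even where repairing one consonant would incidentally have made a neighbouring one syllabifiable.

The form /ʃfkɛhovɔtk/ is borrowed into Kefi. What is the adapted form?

Substitution: /ʃ/ → /θ/, /f/ → /w/, giving /θwkɛhovɔtk/.
Syllabifying with onset maximization leaves /θ/, /k/ stranded (at most one coda consonant is licensed; onsets may contain at most 2 consonants).
Deleting the stranded consonants removes /θ/, /k/.

wkɛhovɔt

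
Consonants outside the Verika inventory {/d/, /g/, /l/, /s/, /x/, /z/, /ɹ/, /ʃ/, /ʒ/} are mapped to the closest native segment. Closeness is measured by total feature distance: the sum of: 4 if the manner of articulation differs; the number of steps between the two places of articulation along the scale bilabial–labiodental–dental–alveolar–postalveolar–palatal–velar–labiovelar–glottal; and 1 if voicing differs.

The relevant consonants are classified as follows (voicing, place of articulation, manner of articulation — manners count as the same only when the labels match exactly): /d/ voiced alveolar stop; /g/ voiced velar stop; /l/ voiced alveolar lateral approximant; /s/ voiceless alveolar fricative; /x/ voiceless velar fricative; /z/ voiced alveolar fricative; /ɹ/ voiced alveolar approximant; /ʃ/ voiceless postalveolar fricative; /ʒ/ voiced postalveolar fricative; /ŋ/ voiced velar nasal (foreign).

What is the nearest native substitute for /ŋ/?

g

/g/ is closest: manner differs (nasal→stop, +4), place distance 0 (velar→velar), same voicing; total 4. Next closest is /x/ at distance 5.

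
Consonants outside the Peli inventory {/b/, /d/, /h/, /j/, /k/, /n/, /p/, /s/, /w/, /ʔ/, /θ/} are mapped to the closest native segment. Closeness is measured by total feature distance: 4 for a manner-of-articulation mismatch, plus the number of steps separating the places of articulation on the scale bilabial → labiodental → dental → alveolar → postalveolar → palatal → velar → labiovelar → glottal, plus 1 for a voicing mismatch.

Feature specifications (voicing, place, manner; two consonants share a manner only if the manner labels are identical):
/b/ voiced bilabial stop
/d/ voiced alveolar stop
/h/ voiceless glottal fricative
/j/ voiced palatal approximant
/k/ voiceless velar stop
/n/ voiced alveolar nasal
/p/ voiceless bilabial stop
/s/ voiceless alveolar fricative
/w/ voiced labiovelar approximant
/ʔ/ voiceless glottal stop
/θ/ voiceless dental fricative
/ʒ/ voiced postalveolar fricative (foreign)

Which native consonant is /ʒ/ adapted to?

/s/ is closest: same manner (fricative), place distance 1 (postalveolar→alveolar), voicing differs (+1); total 2. Next closest is /θ/ at distance 3.

s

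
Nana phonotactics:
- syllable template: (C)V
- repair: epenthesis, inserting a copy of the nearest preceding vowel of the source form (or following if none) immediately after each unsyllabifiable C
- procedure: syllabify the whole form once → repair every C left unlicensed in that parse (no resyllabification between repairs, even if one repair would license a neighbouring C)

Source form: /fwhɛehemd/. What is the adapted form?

The consonants /f/, /w/, /m/, /d/ cannot be parsed into a legal (C)V syllable (no codas are permitted; onsets are limited to one consonant).
Each unlicensed consonant becomes the onset of a new syllable: /f/ → /fɛ/, /w/ → /wɛ/, /m/ → /me/, /d/ → /de/.

fɛwɛhɛehemede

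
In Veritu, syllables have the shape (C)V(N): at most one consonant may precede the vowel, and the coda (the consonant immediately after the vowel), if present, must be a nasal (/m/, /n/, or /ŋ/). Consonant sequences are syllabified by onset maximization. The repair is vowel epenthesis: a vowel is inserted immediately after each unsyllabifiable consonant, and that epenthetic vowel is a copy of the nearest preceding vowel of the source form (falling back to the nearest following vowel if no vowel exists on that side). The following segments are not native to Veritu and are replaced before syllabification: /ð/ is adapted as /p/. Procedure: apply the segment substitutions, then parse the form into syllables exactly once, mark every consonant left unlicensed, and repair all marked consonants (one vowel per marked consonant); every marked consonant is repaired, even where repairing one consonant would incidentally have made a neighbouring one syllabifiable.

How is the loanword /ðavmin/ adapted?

pavamin

Substitution: /ð/ → /p/, giving /pavmin/.
The consonants /v/ cannot be parsed into a legal (C)V(N) syllable (only a nasal (/m/, /n/, or /ŋ/) is licensed in coda position; onsets are limited to one consonant).
Inserting the epenthetic vowel yields /v/ → /va/.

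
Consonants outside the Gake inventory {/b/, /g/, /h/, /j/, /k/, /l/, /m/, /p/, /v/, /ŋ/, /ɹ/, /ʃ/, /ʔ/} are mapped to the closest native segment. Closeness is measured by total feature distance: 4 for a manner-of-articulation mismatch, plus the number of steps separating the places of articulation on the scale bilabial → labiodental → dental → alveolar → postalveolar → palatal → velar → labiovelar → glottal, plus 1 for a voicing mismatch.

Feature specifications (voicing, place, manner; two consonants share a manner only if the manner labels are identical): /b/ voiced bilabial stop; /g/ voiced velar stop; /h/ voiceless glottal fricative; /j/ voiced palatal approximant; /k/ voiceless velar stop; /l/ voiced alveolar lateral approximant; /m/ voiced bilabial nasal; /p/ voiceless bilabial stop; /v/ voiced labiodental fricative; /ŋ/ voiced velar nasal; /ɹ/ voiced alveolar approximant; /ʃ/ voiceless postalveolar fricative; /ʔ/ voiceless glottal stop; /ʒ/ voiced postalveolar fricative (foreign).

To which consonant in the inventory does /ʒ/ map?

ʃ

/ʃ/ is closest: same manner (fricative), place distance 0 (postalveolar→postalveolar), voicing differs (+1); total 1. Next closest is /v/ at distance 3.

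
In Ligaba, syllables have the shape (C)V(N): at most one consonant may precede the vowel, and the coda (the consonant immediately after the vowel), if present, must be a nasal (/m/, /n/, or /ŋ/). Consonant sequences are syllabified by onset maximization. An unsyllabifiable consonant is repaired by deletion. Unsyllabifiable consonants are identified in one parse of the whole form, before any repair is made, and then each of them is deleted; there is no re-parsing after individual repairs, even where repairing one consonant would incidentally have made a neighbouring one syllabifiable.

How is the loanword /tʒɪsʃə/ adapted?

ʒɪʃə

Syllabifying with onset maximization leaves /t/, /s/ stranded (only a nasal (/m/, /n/, or /ŋ/) is licensed in coda position; onsets are limited to one consonant).
Deleting the stranded consonants removes /t/, /s/.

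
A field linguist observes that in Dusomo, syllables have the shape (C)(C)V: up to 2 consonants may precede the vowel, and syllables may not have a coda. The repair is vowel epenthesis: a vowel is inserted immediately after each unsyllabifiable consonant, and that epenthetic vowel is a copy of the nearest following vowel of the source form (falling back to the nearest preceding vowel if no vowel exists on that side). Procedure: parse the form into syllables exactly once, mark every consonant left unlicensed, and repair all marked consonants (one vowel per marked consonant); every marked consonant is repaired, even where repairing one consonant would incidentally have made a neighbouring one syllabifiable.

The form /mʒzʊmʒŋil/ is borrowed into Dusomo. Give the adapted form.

mʊʒzʊmiʒŋili

The consonants /m/, /m/, /l/ cannot be parsed into a legal (C)(C)V syllable (no codas are permitted; onsets may contain at most 2 consonants).
Inserting the epenthetic vowel yields /m/ → /mʊ/, /m/ → /mi/, /l/ → /li/.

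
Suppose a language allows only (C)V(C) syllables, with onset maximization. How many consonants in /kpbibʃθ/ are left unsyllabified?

The consonants /k/, /p/, /ʃ/, /θ/ cannot be parsed into a legal (C)V(C) syllable (at most one coda consonant is licensed; onsets are limited to one consonant).

4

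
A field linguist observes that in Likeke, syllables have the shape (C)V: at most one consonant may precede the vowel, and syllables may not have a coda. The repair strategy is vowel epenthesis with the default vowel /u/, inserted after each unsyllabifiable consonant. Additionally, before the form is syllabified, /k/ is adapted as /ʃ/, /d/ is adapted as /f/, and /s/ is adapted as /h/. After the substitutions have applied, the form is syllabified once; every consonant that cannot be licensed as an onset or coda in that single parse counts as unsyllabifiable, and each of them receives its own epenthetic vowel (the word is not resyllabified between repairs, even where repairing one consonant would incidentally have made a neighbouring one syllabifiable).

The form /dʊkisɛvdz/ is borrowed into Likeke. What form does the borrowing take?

Substitution: /d/ → /f/, /k/ → /ʃ/, /s/ → /h/, giving /fʊʃihɛvfz/.
Under (C)V, the unsyllabifiable consonants are /v/, /f/, /z/ (no codas are permitted; onsets are limited to one consonant).
Each unlicensed consonant becomes the onset of a new syllable: /v/ → /vu/, /f/ → /fu/, /z/ → /zu/.

fʊʃihɛvufuzu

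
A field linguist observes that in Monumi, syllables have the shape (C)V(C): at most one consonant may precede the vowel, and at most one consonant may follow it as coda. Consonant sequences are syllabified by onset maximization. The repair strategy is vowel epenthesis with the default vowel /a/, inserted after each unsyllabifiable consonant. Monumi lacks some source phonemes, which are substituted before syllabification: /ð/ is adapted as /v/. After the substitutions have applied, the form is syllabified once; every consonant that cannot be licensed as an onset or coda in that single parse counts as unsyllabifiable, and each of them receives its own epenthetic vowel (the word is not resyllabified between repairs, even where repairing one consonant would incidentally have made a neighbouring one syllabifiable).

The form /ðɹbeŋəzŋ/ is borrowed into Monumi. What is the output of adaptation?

vaɹabeŋəzŋa

Substitution: /ð/ → /v/, giving /vɹbeŋəzŋ/.
The consonants /v/, /ɹ/, /ŋ/ cannot be parsed into a legal (C)V(C) syllable (at most one coda consonant is licensed; onsets are limited to one consonant).
Inserting the epenthetic vowel yields /v/ → /va/, /ɹ/ → /ɹa/, /ŋ/ → /ŋa/.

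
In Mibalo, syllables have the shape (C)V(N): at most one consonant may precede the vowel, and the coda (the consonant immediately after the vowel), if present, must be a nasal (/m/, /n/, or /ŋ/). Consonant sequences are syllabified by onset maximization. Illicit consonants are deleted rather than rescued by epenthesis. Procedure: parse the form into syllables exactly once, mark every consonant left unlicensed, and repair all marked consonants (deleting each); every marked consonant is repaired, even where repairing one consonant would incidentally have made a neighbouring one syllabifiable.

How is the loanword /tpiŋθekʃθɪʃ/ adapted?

The consonants /t/, /k/, /ʃ/, /ʃ/ cannot be parsed into a legal (C)V(N) syllable (only a nasal (/m/, /n/, or /ŋ/) is licensed in coda position; onsets are limited to one consonant).
Each unlicensed consonant is deleted: /t/, /k/, /ʃ/, /ʃ/.

piŋθeθɪ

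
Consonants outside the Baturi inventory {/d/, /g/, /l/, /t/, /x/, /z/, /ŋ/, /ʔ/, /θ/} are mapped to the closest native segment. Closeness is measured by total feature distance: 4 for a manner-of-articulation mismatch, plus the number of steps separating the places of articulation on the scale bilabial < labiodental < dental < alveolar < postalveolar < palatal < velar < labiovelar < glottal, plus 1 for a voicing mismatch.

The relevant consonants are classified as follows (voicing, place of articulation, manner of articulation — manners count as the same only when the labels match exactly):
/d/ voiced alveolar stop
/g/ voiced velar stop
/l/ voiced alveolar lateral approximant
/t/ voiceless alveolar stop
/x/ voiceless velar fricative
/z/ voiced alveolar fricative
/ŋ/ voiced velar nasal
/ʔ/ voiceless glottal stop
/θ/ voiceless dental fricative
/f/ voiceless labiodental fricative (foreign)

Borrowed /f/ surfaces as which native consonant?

θ

/θ/ is closest: same manner (fricative), place distance 1 (labiodental→dental), same voicing; total 1. Next closest is /z/ at distance 3.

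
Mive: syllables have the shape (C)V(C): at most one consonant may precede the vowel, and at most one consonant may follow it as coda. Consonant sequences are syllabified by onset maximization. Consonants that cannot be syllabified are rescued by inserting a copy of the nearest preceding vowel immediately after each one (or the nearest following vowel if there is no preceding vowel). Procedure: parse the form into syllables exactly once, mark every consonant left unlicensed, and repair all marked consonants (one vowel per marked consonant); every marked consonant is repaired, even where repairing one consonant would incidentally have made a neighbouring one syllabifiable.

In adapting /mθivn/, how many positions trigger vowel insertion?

2

The unsyllabifiable consonants are /m/, /n/; each receives one epenthetic vowel.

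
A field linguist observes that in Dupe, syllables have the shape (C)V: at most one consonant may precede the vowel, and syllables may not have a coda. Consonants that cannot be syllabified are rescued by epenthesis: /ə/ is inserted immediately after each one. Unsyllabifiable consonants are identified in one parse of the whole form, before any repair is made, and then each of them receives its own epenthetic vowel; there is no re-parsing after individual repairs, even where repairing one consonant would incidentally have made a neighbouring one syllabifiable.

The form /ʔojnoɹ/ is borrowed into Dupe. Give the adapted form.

Under (C)V, the unsyllabifiable consonants are /j/, /ɹ/ (no codas are permitted; onsets are limited to one consonant).
Epenthesis after each stranded consonant: /j/ → /jə/, /ɹ/ → /ɹə/.

ʔojənoɹə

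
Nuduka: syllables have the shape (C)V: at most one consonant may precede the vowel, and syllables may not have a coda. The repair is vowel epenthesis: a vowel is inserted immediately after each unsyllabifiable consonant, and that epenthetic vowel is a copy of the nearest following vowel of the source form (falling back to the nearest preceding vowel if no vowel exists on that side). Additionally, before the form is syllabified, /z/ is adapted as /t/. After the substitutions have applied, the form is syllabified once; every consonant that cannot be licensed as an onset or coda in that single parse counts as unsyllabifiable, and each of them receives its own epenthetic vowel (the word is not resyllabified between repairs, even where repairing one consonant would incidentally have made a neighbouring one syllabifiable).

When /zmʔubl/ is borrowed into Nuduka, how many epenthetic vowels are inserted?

After substitution the input is /tmʔubl/.
The unsyllabifiable consonants are /t/, /m/, /b/, /l/; each receives one epenthetic vowel.

4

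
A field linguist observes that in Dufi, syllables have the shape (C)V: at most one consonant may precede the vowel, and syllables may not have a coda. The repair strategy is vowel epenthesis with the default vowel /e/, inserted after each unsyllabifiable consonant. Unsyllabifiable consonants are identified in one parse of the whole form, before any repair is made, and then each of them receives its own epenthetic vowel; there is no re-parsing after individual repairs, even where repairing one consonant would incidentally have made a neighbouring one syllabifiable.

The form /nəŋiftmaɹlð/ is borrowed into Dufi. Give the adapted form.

nəŋifetemaɹeleðe

The consonants /f/, /t/, /ɹ/, /l/, /ð/ cannot be parsed into a legal (C)V syllable (no codas are permitted; onsets are limited to one consonant).
Each unlicensed consonant becomes the onset of a new syllable: /f/ → /fe/, /t/ → /te/, /ɹ/ → /ɹe/, /l/ → /le/, /ð/ → /ðe/.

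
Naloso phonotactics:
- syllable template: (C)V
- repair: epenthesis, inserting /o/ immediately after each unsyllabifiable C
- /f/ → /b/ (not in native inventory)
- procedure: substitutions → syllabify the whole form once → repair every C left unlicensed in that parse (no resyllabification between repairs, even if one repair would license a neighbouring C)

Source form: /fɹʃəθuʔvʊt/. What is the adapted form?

Substitution: /f/ → /b/, giving /bɹʃəθuʔvʊt/.
The consonants /b/, /ɹ/, /ʔ/, /t/ cannot be parsed into a legal (C)V syllable (no codas are permitted; onsets are limited to one consonant).
Inserting the epenthetic vowel yields /b/ → /bo/, /ɹ/ → /ɹo/, /ʔ/ → /ʔo/, /t/ → /to/.

boɹoʃəθuʔovʊto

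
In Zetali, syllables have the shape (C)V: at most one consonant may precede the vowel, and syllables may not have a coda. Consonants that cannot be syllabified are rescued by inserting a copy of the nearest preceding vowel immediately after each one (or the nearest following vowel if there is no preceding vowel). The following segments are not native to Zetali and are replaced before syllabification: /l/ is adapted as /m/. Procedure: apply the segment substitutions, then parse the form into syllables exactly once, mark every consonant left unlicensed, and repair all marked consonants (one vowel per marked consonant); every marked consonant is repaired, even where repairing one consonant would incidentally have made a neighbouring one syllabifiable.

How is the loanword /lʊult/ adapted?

Substitution: /l/ → /m/, giving /mʊumt/.
The consonants /m/, /t/ cannot be parsed into a legal (C)V syllable (no codas are permitted; onsets are limited to one consonant).
Inserting the epenthetic vowel yields /m/ → /mu/, /t/ → /tu/.

mʊumutu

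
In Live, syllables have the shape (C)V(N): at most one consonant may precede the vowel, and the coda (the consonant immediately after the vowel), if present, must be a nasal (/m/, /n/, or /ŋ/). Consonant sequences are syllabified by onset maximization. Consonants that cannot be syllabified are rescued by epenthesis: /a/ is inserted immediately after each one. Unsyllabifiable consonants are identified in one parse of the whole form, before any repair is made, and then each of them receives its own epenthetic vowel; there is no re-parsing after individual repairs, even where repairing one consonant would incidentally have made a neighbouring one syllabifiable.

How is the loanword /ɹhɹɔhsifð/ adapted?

ɹahaɹɔhasifaða

Under (C)V(N), the unsyllabifiable consonants are /ɹ/, /h/, /h/, /f/, /ð/ (only a nasal (/m/, /n/, or /ŋ/) is licensed in coda position; onsets are limited to one consonant).
Each unlicensed consonant becomes the onset of a new syllable: /ɹ/ → /ɹa/, /h/ → /ha/, /h/ → /ha/, /f/ → /fa/, /ð/ → /ða/.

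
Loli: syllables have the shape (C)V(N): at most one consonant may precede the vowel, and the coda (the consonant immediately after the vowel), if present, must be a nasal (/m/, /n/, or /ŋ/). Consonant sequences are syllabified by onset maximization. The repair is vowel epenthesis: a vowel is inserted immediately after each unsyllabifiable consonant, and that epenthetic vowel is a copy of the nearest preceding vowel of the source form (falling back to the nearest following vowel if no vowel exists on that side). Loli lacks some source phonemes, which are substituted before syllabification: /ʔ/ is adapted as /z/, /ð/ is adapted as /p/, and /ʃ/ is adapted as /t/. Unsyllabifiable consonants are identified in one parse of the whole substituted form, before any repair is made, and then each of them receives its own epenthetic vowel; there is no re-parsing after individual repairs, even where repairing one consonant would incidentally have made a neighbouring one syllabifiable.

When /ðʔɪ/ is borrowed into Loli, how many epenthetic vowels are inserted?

1

After substitution the input is /pzɪ/.
The unsyllabifiable consonants are /p/; each receives one epenthetic vowel.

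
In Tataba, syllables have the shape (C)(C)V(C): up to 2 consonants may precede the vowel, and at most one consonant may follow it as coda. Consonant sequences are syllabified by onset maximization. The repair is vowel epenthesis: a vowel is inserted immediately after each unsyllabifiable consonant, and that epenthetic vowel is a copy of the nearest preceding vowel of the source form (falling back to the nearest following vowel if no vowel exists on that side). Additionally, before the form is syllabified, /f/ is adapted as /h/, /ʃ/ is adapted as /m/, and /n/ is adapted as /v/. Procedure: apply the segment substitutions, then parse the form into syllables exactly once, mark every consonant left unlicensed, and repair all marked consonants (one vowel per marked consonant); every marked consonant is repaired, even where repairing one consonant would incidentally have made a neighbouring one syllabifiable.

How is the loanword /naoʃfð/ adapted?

vaomhoðo

Substitution: /n/ → /v/, /ʃ/ → /m/, /f/ → /h/, giving /vaomhð/.
The consonants /h/, /ð/ cannot be parsed into a legal (C)(C)V(C) syllable (at most one coda consonant is licensed; onsets may contain at most 2 consonants).
Epenthesis after each stranded consonant: /h/ → /ho/, /ð/ → /ðo/.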